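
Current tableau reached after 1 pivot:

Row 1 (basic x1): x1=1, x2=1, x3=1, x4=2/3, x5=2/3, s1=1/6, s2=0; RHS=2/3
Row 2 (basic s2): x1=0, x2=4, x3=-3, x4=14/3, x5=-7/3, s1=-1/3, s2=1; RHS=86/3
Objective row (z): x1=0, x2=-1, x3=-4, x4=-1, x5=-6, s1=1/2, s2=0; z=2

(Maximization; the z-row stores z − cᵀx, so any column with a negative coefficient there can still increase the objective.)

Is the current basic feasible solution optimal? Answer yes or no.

Column x2 has objective-row coefficient -1, which is negative; an improving pivot exists, so not yet optimal.

no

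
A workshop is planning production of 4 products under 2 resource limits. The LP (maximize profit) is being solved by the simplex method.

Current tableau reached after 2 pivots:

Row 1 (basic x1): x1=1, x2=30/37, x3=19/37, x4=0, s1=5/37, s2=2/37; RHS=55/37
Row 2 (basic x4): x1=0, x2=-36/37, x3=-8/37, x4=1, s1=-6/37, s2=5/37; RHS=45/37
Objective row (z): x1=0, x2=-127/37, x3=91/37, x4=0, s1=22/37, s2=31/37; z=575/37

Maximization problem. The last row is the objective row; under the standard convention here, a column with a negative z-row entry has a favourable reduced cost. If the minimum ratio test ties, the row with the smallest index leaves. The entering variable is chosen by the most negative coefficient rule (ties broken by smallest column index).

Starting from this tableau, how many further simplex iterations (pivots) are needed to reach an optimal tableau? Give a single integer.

pivot: x2 in, x1 out → z = 131/6
No improving column remains; optimal.

1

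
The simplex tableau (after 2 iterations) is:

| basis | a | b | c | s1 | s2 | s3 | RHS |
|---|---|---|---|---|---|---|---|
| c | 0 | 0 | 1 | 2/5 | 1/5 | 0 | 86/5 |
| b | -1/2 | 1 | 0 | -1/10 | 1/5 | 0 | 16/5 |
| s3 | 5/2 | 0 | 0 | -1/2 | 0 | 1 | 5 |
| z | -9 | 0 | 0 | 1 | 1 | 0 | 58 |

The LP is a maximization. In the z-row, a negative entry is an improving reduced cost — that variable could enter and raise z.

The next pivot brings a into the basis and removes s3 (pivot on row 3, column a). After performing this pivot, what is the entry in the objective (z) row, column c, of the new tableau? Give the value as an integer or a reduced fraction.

0

Pivot element is row 3, column a: 5/2.
Normalize row 3: new (row 3, c) = 0/(5/2) = 0.
z-row ← z-row − (-9)·(new row 3): 0 − (-9)·0 = 0.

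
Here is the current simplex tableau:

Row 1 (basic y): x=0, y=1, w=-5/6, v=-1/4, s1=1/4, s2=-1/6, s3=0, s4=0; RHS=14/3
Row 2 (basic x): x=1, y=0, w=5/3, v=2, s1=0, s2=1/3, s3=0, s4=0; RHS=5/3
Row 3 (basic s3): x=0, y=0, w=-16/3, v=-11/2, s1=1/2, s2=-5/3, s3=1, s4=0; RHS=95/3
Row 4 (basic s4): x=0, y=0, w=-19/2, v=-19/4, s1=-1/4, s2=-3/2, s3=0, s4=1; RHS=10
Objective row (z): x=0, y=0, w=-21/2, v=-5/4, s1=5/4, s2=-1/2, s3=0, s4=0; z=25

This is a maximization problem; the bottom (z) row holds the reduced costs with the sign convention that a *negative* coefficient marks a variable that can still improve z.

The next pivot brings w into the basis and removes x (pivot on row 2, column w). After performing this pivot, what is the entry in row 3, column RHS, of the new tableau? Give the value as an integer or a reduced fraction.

37

Pivot element is row 2, column w: 5/3.
Normalize row 2: new (row 2, RHS) = (5/3)/(5/3) = 1.
row 3 ← row 3 − (-16/3)·(new row 2): 95/3 − (-16/3)·1 = 37.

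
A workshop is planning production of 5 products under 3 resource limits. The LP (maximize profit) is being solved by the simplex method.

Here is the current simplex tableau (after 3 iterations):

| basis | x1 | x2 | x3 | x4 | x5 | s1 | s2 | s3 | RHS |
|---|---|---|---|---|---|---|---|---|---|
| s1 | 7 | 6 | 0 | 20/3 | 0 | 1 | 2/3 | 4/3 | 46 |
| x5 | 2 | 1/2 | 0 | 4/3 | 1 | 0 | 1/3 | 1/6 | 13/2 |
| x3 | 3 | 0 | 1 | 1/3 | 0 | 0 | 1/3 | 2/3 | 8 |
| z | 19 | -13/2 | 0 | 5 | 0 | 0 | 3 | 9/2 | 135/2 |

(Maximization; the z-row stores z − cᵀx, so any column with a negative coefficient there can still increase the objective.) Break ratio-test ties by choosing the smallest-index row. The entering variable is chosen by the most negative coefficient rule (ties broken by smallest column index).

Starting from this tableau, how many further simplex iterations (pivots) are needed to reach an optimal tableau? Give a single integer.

pivot: x2 in, s1 out → z = 352/3
No improving column remains; optimal.

1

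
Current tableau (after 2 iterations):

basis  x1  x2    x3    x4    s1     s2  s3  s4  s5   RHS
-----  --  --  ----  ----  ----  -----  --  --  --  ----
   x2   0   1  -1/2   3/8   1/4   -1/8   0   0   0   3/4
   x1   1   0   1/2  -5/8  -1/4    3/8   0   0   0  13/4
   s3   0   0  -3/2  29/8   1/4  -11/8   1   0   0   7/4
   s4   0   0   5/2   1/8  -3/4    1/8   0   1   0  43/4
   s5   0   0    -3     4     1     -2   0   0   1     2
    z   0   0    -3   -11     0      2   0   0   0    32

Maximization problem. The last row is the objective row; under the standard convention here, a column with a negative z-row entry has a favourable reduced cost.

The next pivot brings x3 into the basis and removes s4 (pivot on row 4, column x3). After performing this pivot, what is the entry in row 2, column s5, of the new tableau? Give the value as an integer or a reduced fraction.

0

Pivot element is row 4, column x3: 5/2.
Normalize row 4: new (row 4, s5) = 0/(5/2) = 0.
row 2 ← row 2 − (1/2)·(new row 4): 0 − (1/2)·0 = 0.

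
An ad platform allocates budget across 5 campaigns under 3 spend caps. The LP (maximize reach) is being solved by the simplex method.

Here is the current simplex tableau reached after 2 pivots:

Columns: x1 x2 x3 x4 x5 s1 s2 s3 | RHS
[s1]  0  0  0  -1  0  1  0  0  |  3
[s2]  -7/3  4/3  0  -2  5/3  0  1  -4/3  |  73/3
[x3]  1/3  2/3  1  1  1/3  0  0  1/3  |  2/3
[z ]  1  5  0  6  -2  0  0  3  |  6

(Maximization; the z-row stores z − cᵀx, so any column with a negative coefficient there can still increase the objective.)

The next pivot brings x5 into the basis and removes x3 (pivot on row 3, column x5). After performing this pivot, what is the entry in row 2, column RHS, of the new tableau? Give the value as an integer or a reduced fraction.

21

Pivot element is row 3, column x5: 1/3.
Normalize row 3: new (row 3, RHS) = (2/3)/(1/3) = 2.
row 2 ← row 2 − (5/3)·(new row 3): 73/3 − (5/3)·2 = 21.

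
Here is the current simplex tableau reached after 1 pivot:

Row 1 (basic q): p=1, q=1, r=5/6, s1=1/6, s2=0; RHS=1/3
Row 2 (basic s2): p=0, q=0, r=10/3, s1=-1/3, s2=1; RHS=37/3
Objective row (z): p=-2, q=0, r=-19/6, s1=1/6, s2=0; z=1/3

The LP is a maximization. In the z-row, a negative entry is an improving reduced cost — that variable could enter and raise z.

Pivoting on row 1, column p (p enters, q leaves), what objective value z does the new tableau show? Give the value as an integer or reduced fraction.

Minimum ratio for p: (1/3)/1 = 1/3.
z changes by −(z-row coeff of p)·ratio = −(-2)·(1/3) = 2/3.
New z = 1/3 + (2/3) = 1.

1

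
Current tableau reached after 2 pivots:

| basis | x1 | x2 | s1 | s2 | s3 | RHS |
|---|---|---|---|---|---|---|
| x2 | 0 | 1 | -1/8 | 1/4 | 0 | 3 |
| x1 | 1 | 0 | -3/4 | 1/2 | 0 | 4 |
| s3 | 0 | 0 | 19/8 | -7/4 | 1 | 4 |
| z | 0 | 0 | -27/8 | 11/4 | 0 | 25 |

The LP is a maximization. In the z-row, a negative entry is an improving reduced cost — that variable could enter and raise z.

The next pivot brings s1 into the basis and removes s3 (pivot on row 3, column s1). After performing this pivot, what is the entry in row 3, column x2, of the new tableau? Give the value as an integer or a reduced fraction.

0

Pivot element is row 3, column s1: 19/8.
Normalize row 3: new (row 3, x2) = 0/(19/8) = 0.
Row 3 is the pivot row, so the entry is 0.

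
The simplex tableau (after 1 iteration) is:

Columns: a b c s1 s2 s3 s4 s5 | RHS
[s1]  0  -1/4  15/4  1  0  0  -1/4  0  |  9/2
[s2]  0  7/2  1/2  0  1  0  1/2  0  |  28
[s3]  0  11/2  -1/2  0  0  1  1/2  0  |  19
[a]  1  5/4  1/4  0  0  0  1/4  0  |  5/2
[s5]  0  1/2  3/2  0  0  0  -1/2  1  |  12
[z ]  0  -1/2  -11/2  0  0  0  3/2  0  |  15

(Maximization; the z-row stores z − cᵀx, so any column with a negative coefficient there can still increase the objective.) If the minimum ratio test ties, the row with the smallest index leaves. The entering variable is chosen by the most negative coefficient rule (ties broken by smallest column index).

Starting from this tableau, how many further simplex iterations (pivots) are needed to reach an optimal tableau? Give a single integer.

pivot: c in, s1 out → z = 108/5
pivot: b in, a out → z = 439/19
No improving column remains; optimal.

2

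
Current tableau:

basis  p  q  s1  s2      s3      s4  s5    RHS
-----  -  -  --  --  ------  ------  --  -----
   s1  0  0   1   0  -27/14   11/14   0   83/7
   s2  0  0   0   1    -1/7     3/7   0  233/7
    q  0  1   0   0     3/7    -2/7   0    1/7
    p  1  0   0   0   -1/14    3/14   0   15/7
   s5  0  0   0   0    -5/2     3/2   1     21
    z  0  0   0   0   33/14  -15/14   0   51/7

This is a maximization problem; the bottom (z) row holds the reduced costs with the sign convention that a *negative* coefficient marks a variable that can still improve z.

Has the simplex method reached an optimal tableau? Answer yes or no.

no

Column s4 has objective-row coefficient -15/14, which is negative; an improving pivot exists, so not yet optimal.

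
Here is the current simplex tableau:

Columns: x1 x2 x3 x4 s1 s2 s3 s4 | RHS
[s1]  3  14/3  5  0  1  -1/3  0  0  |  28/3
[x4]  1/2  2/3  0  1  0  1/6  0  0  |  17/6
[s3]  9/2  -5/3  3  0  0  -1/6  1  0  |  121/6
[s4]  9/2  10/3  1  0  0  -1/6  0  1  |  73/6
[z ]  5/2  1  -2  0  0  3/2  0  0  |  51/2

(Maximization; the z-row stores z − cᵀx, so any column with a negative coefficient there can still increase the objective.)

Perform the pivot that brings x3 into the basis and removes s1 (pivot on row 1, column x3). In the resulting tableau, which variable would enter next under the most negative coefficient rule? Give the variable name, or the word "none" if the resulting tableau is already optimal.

none

Pivot element 5. New z-row = old z-row − (-2)·(row 1/5).
Updated z-row coefficients: x1: 37/10, x2: 43/15, x3: 0, x4: 0, s1: 2/5, s2: 41/30, s3: 0, s4: 0.
No coefficient is strictly negative; the tableau after this pivot is optimal.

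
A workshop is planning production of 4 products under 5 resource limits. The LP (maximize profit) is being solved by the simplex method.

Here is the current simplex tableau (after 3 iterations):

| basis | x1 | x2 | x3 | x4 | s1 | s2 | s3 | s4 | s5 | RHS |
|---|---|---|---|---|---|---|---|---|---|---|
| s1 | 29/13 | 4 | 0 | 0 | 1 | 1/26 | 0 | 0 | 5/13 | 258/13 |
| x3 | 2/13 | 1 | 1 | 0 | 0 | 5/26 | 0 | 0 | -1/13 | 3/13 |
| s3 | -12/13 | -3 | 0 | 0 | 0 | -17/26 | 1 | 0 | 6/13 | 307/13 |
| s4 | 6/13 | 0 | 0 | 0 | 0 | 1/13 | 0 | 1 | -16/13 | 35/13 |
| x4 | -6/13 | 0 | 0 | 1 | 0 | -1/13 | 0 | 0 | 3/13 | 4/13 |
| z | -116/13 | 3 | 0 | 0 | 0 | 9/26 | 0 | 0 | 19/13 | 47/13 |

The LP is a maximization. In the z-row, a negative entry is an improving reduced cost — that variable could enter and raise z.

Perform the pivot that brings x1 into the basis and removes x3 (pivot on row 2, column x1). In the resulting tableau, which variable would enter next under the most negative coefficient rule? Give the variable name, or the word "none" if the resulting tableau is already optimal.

Pivot element 2/13. New z-row = old z-row − (-116/13)·(row 2/(2/13)).
Updated z-row coefficients: x1: 0, x2: 61, x3: 58, x4: 0, s1: 0, s2: 23/2, s3: 0, s4: 0, s5: -3.
The most negative is -3 in column s5, so s5 would enter next.

s5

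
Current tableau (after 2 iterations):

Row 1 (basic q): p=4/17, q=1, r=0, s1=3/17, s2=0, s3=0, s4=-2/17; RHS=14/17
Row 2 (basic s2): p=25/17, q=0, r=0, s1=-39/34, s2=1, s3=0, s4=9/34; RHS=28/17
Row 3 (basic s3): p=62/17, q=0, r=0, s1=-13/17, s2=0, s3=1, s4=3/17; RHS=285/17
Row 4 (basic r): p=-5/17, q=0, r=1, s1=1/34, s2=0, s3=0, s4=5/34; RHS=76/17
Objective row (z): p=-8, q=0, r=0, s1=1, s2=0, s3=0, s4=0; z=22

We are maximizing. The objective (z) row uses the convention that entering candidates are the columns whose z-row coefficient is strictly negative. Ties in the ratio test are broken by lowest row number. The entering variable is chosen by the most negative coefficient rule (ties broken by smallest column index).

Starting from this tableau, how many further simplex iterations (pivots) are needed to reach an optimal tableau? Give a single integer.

pivot: p in, s2 out → z = 774/25
pivot: s1 in, q out → z = 352/9
pivot: s4 in, s3 out → z = 58
No improving column remains; optimal.

3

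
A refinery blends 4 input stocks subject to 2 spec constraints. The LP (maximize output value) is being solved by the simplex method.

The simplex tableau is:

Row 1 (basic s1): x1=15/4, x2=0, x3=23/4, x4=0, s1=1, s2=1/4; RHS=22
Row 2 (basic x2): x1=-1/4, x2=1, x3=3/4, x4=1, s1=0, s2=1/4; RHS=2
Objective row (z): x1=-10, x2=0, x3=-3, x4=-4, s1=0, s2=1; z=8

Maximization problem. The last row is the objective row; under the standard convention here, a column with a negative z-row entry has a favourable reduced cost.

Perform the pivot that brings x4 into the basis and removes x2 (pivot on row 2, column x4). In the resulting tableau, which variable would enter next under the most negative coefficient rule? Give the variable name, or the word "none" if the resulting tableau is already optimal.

x1

Pivot element 1. New z-row = old z-row − (-4)·(row 2/1).
Updated z-row coefficients: x1: -11, x2: 4, x3: 0, x4: 0, s1: 0, s2: 2.
The most negative is -11 in column x1, so x1 would enter next.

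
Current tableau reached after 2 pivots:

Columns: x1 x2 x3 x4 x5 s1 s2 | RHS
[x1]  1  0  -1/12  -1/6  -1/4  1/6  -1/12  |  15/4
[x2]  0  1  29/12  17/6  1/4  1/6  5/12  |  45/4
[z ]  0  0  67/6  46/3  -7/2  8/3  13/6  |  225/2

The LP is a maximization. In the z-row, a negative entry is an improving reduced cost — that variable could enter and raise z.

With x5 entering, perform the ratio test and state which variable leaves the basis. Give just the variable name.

Ratios: row 1 (x1): entry -1/4 ≤ 0, skip; row 2 (x2): (45/4)/(1/4) = 45.
Minimum ratio 45 is in the x2 row, so x2 leaves.

x2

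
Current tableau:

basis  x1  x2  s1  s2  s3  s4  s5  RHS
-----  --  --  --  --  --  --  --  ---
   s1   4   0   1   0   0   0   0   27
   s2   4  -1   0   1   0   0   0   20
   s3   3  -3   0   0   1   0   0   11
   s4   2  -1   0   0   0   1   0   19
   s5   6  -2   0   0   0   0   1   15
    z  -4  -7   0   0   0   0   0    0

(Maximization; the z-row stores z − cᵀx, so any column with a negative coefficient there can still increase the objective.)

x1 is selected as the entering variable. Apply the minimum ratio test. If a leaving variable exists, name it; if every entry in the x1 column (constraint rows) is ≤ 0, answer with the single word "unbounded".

Ratios: row 1 (s1): 27/4 = 27/4; row 2 (s2): 20/4 = 5; row 3 (s3): 11/3 = 11/3; row 4 (s4): 19/2 = 19/2; row 5 (s5): 15/6 = 5/2.
Minimum ratio is in the s5 row, so s5 leaves.

s5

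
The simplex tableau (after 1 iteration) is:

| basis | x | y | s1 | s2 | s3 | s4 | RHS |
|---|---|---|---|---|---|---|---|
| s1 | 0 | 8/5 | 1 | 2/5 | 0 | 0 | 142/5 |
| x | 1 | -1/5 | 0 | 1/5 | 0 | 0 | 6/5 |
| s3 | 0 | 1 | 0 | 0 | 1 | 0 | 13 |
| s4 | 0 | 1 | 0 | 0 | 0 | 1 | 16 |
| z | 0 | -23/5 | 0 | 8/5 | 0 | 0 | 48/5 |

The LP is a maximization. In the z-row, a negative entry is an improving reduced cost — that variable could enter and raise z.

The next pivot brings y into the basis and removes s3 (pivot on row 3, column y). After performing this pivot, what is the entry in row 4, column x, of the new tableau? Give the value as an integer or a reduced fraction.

0

Pivot element is row 3, column y: 1.
Normalize row 3: new (row 3, x) = 0/1 = 0.
row 4 ← row 4 − 1·(new row 3): 0 − 1·0 = 0.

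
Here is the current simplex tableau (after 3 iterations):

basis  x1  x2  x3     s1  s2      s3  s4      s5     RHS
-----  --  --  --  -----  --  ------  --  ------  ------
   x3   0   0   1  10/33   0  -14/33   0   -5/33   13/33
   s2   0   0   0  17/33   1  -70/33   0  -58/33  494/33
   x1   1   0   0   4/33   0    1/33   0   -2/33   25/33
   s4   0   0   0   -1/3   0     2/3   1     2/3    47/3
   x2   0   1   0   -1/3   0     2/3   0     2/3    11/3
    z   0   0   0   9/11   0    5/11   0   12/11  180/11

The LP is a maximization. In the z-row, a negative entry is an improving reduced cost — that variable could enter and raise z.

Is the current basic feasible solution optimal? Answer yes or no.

yes

No objective-row coefficient is strictly negative, so no entering variable exists; the tableau is optimal.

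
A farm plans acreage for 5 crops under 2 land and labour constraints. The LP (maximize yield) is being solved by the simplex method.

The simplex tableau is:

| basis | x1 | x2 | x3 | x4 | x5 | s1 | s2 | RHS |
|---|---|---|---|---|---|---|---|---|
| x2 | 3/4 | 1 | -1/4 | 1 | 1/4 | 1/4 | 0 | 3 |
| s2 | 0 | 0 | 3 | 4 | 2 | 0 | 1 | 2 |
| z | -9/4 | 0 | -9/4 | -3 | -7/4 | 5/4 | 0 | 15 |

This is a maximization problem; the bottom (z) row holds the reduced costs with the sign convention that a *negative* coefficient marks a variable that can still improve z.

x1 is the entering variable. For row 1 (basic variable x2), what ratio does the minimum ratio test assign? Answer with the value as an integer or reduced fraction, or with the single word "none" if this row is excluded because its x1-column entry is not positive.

Ratio = RHS / (x1 entry) = 3 / (3/4) = 4.

4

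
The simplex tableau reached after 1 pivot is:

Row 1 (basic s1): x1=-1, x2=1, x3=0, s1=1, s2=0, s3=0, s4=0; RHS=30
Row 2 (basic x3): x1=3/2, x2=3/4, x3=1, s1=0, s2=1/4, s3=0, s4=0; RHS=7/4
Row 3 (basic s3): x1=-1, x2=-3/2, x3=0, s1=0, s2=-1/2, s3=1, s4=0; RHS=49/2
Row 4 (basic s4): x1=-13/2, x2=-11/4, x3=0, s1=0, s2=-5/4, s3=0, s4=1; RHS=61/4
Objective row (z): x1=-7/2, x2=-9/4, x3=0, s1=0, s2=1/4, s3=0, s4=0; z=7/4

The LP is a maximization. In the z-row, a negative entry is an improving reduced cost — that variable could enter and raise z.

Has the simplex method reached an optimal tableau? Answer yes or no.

no

Column x1 has objective-row coefficient -7/2, which is negative; an improving pivot exists, so not yet optimal.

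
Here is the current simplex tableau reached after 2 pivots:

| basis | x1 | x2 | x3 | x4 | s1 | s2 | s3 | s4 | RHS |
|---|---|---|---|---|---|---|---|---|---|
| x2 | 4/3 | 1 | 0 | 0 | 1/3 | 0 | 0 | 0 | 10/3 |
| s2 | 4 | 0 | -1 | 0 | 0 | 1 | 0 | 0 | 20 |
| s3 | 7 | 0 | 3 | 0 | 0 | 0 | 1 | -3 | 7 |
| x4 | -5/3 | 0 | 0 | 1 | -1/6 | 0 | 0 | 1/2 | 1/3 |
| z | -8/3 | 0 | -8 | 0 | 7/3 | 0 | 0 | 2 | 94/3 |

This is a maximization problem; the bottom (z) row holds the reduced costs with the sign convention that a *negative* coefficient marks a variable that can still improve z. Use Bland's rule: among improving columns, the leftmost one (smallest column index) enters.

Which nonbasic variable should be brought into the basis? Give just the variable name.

x1

Objective-row coefficients: x1: -8/3, x2: 0, x3: -8, x4: 0, s1: 7/3, s2: 0, s3: 0, s4: 2.
Improving columns: x1, x3. Bland's rule picks the smallest column index → x1.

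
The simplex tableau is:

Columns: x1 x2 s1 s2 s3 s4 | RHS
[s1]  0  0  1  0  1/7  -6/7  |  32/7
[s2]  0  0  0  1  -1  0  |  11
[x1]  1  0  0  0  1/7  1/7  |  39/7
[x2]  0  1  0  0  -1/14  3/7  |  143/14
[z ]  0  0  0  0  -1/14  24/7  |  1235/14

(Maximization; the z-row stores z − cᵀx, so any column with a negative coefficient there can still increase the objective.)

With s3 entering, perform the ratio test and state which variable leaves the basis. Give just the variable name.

s1

Ratios: row 1 (s1): (32/7)/(1/7) = 32; row 2 (s2): entry -1 ≤ 0, skip; row 3 (x1): (39/7)/(1/7) = 39; row 4 (x2): entry -1/14 ≤ 0, skip.
Minimum ratio 32 is in the s1 row, so s1 leaves.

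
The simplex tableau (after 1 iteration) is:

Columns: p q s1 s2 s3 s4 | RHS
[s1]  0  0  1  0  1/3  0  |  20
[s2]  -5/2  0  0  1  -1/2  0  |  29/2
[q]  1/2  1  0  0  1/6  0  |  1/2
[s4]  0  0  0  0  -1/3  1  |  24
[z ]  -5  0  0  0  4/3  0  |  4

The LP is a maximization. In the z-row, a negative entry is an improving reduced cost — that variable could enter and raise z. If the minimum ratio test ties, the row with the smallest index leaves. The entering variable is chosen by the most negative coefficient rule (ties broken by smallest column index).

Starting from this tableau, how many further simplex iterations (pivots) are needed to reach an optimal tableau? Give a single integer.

pivot: p in, q out → z = 9
No improving column remains; optimal.

1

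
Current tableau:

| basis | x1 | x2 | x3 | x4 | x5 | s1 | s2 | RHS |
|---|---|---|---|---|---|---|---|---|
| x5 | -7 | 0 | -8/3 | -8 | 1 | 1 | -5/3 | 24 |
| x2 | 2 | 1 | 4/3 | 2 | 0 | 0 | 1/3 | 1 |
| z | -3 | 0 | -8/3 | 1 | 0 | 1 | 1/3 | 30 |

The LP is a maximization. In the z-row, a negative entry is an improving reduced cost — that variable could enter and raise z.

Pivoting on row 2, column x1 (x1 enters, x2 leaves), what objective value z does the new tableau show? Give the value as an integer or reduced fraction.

63/2

Minimum ratio for x1: 1/2 = 1/2.
z changes by −(z-row coeff of x1)·ratio = −(-3)·(1/2) = 3/2.
New z = 30 + (3/2) = 63/2.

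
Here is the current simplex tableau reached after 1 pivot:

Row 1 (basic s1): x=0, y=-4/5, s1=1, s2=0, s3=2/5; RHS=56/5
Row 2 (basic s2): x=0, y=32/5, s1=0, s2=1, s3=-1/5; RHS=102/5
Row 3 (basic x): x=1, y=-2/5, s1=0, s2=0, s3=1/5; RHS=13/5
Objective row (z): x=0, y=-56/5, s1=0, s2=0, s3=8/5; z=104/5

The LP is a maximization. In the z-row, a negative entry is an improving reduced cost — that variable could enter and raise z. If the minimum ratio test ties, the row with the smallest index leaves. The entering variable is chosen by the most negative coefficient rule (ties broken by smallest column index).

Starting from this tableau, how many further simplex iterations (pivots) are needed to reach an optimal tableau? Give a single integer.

1

pivot: y in, s2 out → z = 113/2
No improving column remains; optimal.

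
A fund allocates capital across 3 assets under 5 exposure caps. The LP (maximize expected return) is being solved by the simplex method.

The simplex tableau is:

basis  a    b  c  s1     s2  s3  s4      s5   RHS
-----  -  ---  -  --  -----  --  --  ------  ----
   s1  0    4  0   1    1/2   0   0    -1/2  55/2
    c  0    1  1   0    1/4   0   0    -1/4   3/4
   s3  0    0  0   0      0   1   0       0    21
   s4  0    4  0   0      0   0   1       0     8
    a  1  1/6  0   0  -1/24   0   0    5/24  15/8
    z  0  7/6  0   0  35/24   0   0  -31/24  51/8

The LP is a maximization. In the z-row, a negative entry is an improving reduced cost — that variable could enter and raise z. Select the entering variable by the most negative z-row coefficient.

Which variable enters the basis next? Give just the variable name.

s5

Objective-row coefficients: a: 0, b: 7/6, c: 0, s1: 0, s2: 35/24, s3: 0, s4: 0, s5: -31/24.
The most negative is -31/24 in column s5, so s5 enters.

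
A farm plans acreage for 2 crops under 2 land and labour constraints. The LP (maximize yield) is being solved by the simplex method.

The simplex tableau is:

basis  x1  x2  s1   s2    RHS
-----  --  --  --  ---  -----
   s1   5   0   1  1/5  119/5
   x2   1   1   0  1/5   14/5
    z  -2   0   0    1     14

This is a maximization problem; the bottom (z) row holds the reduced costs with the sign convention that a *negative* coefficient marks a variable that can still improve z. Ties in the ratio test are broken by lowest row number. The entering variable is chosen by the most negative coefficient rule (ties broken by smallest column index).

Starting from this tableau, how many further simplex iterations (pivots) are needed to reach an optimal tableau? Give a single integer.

1

pivot: x1 in, x2 out → z = 98/5
No improving column remains; optimal.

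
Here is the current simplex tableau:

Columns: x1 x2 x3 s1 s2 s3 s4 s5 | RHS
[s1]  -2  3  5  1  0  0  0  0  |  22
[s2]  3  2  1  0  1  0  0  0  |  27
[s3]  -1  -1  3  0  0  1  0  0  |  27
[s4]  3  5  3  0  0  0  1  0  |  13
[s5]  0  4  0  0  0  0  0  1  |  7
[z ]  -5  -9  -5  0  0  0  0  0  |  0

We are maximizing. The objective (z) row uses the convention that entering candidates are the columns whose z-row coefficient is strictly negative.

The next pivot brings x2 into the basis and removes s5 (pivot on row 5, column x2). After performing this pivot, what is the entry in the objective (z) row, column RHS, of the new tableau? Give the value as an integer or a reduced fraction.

63/4

Pivot element is row 5, column x2: 4.
Normalize row 5: new (row 5, RHS) = 7/4 = 7/4.
z-row ← z-row − (-9)·(new row 5): 0 − (-9)·(7/4) = 63/4.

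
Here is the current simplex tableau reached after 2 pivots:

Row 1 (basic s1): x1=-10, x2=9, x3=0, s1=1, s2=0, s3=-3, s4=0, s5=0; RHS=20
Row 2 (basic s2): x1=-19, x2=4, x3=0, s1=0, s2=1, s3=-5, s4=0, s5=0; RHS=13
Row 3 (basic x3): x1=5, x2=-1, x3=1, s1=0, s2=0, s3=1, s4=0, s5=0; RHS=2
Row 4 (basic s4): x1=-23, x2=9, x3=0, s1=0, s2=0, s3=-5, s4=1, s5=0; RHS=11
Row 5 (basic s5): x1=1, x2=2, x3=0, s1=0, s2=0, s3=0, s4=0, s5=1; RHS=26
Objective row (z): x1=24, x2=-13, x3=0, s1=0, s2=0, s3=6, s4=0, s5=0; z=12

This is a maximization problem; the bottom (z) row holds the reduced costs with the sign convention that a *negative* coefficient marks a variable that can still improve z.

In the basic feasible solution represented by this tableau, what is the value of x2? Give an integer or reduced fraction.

x2 is nonbasic (not in the basis column), so its value in the current BFS is 0.

0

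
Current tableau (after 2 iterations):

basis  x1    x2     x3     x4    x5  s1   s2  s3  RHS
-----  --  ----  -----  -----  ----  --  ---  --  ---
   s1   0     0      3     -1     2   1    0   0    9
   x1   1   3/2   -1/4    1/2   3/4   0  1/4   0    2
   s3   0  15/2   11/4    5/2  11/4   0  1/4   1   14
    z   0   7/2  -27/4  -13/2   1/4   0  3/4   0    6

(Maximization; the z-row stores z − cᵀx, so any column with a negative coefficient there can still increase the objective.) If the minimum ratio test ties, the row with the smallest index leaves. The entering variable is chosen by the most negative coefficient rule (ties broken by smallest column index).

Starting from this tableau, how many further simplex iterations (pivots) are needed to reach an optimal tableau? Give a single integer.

3

pivot: x3 in, s1 out → z = 105/4
pivot: x4 in, s3 out → z = 1680/41
pivot: s1 in, x1 out → z = 42
No improving column remains; optimal.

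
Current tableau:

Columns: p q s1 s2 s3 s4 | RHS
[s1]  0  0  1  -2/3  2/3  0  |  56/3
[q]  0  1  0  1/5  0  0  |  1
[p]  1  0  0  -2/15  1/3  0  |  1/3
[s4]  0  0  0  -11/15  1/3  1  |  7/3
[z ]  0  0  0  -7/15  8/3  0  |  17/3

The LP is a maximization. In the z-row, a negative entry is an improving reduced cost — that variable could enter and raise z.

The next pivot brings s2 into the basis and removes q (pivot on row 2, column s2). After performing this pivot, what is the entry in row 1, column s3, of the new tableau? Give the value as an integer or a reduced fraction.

2/3

Pivot element is row 2, column s2: 1/5.
Normalize row 2: new (row 2, s3) = 0/(1/5) = 0.
row 1 ← row 1 − (-2/3)·(new row 2): 2/3 − (-2/3)·0 = 2/3.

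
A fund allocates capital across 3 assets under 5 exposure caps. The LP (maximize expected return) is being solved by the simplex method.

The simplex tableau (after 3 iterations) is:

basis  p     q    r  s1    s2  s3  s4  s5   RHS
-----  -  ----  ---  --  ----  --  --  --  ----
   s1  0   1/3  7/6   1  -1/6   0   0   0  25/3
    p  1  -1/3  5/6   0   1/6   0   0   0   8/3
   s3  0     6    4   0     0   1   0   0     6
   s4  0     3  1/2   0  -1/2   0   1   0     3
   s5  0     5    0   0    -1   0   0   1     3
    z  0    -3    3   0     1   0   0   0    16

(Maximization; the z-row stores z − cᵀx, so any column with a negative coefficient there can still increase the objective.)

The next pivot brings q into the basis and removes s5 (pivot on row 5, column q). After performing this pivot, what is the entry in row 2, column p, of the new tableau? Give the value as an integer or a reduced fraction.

Pivot element is row 5, column q: 5.
Normalize row 5: new (row 5, p) = 0/5 = 0.
row 2 ← row 2 − (-1/3)·(new row 5): 1 − (-1/3)·0 = 1.

1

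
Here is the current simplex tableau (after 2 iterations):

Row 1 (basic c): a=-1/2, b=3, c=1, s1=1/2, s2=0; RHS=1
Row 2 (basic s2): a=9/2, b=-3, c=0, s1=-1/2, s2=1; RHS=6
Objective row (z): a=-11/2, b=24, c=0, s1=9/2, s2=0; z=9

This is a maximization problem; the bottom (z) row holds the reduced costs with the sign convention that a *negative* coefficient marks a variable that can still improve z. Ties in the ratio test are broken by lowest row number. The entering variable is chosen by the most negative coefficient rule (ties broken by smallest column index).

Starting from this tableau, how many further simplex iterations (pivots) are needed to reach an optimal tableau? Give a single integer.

pivot: a in, s2 out → z = 49/3
No improving column remains; optimal.

1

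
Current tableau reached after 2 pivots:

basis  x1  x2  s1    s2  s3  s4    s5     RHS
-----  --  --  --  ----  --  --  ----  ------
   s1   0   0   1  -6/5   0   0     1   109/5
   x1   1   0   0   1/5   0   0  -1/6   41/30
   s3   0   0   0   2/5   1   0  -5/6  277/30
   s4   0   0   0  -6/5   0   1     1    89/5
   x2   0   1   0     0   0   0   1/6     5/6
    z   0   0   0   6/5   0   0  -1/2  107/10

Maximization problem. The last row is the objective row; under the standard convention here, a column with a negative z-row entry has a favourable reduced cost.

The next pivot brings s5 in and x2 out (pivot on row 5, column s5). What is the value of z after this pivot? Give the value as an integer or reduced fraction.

66/5

Minimum ratio for s5: (5/6)/(1/6) = 5.
z changes by −(z-row coeff of s5)·ratio = −(-1/2)·5 = 5/2.
New z = 107/10 + (5/2) = 66/5.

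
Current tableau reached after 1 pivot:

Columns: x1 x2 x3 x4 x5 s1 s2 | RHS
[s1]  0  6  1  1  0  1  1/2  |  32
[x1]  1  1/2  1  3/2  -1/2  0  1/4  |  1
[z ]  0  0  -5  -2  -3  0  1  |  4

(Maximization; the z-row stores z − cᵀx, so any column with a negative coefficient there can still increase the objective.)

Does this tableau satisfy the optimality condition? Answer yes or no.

no

Column x3 has objective-row coefficient -5, which is negative; an improving pivot exists, so not yet optimal.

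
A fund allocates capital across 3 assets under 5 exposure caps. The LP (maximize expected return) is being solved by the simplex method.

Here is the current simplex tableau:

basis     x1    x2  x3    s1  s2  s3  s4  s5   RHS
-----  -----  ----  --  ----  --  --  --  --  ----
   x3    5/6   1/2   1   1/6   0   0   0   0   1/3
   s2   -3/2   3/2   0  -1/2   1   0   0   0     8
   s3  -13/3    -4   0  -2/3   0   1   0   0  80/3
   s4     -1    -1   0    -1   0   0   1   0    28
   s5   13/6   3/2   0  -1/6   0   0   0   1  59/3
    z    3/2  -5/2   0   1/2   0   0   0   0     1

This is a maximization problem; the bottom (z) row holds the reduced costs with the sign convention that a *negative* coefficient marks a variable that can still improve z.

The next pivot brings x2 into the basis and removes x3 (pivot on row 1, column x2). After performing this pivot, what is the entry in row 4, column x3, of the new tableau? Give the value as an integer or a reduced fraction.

2

Pivot element is row 1, column x2: 1/2.
Normalize row 1: new (row 1, x3) = 1/(1/2) = 2.
row 4 ← row 4 − (-1)·(new row 1): 0 − (-1)·2 = 2.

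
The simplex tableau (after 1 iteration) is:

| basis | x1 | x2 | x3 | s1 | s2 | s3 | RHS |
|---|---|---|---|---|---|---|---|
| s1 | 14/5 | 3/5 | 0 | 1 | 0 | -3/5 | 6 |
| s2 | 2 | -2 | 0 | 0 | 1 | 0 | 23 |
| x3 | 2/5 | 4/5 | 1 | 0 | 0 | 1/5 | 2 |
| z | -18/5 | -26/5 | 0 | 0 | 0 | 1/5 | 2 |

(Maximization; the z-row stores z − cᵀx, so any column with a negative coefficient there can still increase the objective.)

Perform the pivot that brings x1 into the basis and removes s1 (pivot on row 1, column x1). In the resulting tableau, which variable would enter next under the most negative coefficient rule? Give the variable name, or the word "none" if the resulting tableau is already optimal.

x2

Pivot element 14/5. New z-row = old z-row − (-18/5)·(row 1/(14/5)).
Updated z-row coefficients: x1: 0, x2: -31/7, x3: 0, s1: 9/7, s2: 0, s3: -4/7.
The most negative is -31/7 in column x2, so x2 would enter next.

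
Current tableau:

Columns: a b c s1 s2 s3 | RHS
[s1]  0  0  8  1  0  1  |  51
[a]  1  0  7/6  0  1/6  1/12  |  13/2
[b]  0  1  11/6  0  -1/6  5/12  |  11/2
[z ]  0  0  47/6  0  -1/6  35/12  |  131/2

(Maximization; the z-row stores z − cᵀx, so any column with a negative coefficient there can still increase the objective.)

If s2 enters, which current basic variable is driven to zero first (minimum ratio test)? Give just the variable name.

Ratios: row 1 (s1): entry 0 ≤ 0, skip; row 2 (a): (13/2)/(1/6) = 39; row 3 (b): entry -1/6 ≤ 0, skip.
Minimum ratio 39 is in the a row, so a leaves.

a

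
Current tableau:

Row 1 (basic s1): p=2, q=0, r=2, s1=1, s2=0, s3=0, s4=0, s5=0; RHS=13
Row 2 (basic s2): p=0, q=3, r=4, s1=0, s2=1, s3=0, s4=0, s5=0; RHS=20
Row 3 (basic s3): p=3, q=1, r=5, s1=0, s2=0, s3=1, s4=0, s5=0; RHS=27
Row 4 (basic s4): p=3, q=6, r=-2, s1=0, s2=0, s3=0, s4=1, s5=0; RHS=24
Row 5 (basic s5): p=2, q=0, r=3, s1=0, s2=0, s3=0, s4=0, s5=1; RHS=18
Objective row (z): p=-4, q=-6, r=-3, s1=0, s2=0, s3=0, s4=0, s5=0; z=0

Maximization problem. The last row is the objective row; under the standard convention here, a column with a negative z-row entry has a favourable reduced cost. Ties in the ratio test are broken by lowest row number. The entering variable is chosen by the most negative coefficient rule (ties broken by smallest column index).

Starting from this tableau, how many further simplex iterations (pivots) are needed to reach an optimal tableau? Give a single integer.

3

pivot: q in, s4 out → z = 24
pivot: r in, s2 out → z = 32
pivot: p in, s3 out → z = 5021/123
No improving column remains; optimal.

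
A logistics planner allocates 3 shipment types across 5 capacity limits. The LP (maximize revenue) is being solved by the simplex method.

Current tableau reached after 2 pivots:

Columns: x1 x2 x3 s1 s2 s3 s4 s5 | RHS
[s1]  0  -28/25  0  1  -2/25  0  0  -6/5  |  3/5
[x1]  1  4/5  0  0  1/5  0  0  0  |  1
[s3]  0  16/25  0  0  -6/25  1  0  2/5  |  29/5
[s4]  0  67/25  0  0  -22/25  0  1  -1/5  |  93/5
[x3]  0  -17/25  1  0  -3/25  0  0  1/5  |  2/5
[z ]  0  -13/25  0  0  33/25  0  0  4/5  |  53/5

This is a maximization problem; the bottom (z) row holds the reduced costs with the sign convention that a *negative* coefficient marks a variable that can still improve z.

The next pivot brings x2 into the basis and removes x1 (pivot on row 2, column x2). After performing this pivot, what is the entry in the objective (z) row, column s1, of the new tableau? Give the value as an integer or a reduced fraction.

Pivot element is row 2, column x2: 4/5.
Normalize row 2: new (row 2, s1) = 0/(4/5) = 0.
z-row ← z-row − (-13/25)·(new row 2): 0 − (-13/25)·0 = 0.

0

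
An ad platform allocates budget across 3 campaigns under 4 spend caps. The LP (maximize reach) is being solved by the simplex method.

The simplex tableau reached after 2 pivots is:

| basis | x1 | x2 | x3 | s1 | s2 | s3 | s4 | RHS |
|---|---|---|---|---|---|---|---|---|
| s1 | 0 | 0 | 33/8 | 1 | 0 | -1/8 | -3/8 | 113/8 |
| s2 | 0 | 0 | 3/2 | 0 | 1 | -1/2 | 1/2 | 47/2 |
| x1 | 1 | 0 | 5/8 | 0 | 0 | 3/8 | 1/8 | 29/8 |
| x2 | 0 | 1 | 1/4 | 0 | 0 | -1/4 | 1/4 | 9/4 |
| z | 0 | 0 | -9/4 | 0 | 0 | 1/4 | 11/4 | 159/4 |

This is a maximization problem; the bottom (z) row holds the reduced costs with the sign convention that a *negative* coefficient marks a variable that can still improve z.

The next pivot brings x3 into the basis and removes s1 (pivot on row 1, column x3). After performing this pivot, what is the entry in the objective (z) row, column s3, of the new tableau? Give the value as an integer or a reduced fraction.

Pivot element is row 1, column x3: 33/8.
Normalize row 1: new (row 1, s3) = (-1/8)/(33/8) = -1/33.
z-row ← z-row − (-9/4)·(new row 1): 1/4 − (-9/4)·(-1/33) = 2/11.

2/11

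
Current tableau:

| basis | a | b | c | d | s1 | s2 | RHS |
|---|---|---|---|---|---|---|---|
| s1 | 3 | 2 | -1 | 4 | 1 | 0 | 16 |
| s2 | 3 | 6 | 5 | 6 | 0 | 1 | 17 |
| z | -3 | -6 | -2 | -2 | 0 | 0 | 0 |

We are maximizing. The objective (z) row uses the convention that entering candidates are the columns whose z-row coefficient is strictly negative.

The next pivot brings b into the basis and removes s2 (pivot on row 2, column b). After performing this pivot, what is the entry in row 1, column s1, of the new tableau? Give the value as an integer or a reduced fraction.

Pivot element is row 2, column b: 6.
Normalize row 2: new (row 2, s1) = 0/6 = 0.
row 1 ← row 1 − 2·(new row 2): 1 − 2·0 = 1.

1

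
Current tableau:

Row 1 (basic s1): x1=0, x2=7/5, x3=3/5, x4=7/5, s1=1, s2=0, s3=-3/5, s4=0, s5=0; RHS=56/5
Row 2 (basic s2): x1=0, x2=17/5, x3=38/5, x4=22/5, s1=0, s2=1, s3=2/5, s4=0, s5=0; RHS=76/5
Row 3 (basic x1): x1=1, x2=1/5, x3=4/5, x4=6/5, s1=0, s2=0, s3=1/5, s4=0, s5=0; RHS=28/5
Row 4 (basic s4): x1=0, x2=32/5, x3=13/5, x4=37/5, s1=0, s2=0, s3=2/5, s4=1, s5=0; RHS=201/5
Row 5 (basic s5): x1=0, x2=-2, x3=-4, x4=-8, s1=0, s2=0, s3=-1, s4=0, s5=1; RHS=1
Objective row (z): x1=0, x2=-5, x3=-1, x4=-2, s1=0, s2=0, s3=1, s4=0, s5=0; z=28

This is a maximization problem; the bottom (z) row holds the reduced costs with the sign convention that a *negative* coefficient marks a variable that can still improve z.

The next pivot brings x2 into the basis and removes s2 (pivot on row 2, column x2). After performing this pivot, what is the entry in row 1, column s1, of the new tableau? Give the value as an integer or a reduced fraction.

1

Pivot element is row 2, column x2: 17/5.
Normalize row 2: new (row 2, s1) = 0/(17/5) = 0.
row 1 ← row 1 − (7/5)·(new row 2): 1 − (7/5)·0 = 1.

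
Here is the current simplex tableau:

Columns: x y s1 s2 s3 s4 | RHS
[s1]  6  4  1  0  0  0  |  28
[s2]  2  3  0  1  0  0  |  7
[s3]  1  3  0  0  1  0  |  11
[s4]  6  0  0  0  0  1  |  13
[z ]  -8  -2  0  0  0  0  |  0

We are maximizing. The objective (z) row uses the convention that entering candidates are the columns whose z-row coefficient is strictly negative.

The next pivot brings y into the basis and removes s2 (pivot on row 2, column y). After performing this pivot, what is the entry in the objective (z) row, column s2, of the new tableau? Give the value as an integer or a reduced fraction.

2/3

Pivot element is row 2, column y: 3.
Normalize row 2: new (row 2, s2) = 1/3 = 1/3.
z-row ← z-row − (-2)·(new row 2): 0 − (-2)·(1/3) = 2/3.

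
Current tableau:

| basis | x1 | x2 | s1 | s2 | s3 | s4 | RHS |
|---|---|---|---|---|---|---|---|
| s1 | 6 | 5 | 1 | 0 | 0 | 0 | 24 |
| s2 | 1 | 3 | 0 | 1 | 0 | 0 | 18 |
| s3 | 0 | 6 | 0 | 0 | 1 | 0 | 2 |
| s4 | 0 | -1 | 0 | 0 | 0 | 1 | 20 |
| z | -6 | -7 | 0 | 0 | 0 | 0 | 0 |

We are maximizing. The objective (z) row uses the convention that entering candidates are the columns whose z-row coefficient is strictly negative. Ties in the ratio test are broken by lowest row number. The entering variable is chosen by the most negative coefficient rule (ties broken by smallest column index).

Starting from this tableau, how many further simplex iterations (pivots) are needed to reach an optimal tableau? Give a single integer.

2

pivot: x2 in, s3 out → z = 7/3
pivot: x1 in, s1 out → z = 74/3
No improving column remains; optimal.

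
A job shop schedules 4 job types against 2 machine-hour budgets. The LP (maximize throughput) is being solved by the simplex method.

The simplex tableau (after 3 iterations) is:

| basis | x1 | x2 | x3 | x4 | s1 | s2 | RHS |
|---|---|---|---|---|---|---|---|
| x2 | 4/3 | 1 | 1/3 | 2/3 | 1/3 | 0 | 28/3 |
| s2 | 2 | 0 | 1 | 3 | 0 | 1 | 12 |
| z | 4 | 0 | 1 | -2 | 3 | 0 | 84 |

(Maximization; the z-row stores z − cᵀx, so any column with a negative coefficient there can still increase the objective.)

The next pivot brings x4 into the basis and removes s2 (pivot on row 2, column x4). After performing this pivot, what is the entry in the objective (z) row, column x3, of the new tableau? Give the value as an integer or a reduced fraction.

Pivot element is row 2, column x4: 3.
Normalize row 2: new (row 2, x3) = 1/3 = 1/3.
z-row ← z-row − (-2)·(new row 2): 1 − (-2)·(1/3) = 5/3.

5/3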